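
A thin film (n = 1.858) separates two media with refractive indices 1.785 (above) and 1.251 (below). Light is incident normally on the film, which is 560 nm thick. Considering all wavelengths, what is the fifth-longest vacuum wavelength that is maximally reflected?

Top surface (1.785 → 1.858): reflection off a higher-index medium gives a half-wave phase shift.
At the lower boundary (n = 1.858 to n = 1.251) the reflected ray undergoes no phase shift.
Exactly one π shift → a net half-wave offset.
So the condition for constructive reflection is 2 n t = (m + ½) λ.
λ = 2 n t / (m + ½). The fifth-longest wavelength is m = 4: λ = 2 × 1.858 × 560 / 4.50 = 462 nm.

462 nm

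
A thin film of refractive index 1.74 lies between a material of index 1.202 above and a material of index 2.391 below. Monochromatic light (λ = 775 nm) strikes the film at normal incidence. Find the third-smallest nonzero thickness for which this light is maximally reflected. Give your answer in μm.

At the upper boundary (n = 1.202 to n = 1.74) the reflected ray undergoes a half-wave phase shift.
Bottom surface (1.74 → 2.391): reflection off a higher-index medium gives a half-wave phase shift.
The two reflections carry the same phase change, so no net offset.
So the condition for constructive reflection is 2 n t = m λ.
The third-smallest nonzero thickness corresponds to m = 3: t = m λ / (2 n) = 3.00 × 775 / (2 × 1.74) = 668 nm.

0.668 μm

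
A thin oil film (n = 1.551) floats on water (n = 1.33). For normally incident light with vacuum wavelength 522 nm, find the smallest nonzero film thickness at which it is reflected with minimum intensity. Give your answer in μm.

At the upper boundary (n = 1.0 to n = 1.551) the reflected ray undergoes a half-wave phase shift.
Bottom surface (1.551 → 1.33): reflection off a lower-index medium gives no phase shift.
The two reflections differ by half a wavelength.
For minimum reflection here: 2 n t = m λ.
Minimum nonzero at m = 1: t = λ / (2 n) = 522 / (2 × 1.551) = 168 nm.

0.168 μm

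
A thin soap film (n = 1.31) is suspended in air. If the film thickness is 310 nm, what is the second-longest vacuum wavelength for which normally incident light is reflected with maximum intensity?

541 nm

Top surface (1.0 → 1.31): reflection off a higher-index medium gives a half-wave phase shift.
Ray reflecting at the bottom interface goes from n = 1.31 toward n = 1.0: no phase shift.
Exactly one π shift → a net half-wave offset.
For maximum reflection here: 2 n t = (m + ½) λ.
λ = 2 n t / (m + ½). The second-longest wavelength is m = 1: λ = 2 × 1.31 × 310 / 1.50 = 541 nm.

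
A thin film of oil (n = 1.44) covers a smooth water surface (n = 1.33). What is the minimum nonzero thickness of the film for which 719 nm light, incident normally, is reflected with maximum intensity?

125 nm

At the upper boundary (n = 1.0 to n = 1.44) the reflected ray undergoes a half-wave phase shift.
Bottom surface (1.44 → 1.33): reflection off a lower-index medium gives no phase shift.
Exactly one π shift → a net half-wave offset.
For strong reflection here: 2 n t = (m + ½) λ.
Minimum at m = 0: t = λ / (4 n) = 719 / (4 × 1.44) = 125 nm.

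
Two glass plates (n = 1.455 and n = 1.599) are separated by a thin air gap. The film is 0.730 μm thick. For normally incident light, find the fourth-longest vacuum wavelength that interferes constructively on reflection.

417 nm

At the upper boundary (n = 1.455 to n = 1.0) the reflected ray undergoes no phase shift.
Ray reflecting at the bottom interface goes from n = 1.0 toward n = 1.599: a half-wave phase shift.
The two reflections differ by half a wavelength.
For strong reflection here: 2 n t = (m + ½) λ.
λ = 2 n t / (m + ½). The fourth-longest wavelength is m = 3: λ = 2 × 1.0 × 730 / 3.50 = 417 nm.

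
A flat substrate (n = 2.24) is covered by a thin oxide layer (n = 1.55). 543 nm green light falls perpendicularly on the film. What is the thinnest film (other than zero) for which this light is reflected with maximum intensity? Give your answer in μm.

0.175 μm

Ray reflecting at the top interface goes from n = 1.0 toward n = 1.55: a half-wave phase shift.
At the lower boundary (n = 1.55 to n = 2.24) the reflected ray undergoes a half-wave phase shift.
Net: no relative phase inversion (both shifts match).
For bright reflection here: 2 n t = m λ.
Minimum nonzero at m = 1: t = λ / (2 n) = 543 / (2 × 1.55) = 175 nm.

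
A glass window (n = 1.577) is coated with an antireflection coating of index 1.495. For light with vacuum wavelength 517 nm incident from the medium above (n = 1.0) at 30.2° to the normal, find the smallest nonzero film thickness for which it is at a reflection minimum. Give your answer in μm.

At the upper boundary (n = 1.0 to n = 1.495) the reflected ray undergoes a half-wave phase shift.
At the lower boundary (n = 1.495 to n = 1.577) the reflected ray undergoes a half-wave phase shift.
Net: no relative phase inversion (both shifts match).
So the condition for destructive reflection is 2 n t cos θ_r = (m + ½) λ.
Snell's law: 1.0 sin 30.2° = 1.495 sin θ_r → sin θ_r = 0.336, cos θ_r = 0.942.
Minimum at m = 0: t = λ / (4 n cos θ_r) = 517 / (4 × 1.495 × 0.942) = 91.8 nm.

0.0918 μm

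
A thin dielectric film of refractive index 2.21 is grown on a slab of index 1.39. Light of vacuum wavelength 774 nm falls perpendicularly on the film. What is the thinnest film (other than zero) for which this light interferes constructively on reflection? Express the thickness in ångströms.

876 Å

Ray reflecting at the top interface goes from n = 1.0 toward n = 2.21: a half-wave phase shift.
Ray reflecting at the bottom interface goes from n = 2.21 toward n = 1.39: no phase shift.
Exactly one π shift → a net half-wave offset.
So the condition for constructive reflection is 2 n t = (m + ½) λ.
Minimum at m = 0: t = λ / (4 n) = 774 / (4 × 2.21) = 87.6 nm.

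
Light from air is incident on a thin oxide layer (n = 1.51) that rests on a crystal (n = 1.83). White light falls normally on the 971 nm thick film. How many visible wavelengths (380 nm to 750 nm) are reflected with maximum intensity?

4

Top surface (1.0 → 1.51): reflection off a higher-index medium gives a half-wave phase shift.
Ray reflecting at the bottom interface goes from n = 1.51 toward n = 1.83: a half-wave phase shift.
Net: no relative phase inversion (both shifts match).
For bright reflection here: 2 n t = m λ.
λ = 2 n t / m = 2932 / m nm.
m=3: 977 nm (IR); m=4: 733 nm (visible); m=5: 586 nm (visible); m=6: 489 nm (visible); m=7: 419 nm (visible); m=8: 367 nm (UV).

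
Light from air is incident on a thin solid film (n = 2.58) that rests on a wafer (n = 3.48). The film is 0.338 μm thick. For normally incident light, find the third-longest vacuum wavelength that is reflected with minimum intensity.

698 nm

Top surface (1.0 → 2.58): reflection off a higher-index medium gives a half-wave phase shift.
Bottom surface (2.58 → 3.48): reflection off a higher-index medium gives a half-wave phase shift.
The two reflections carry the same phase change, so no net offset.
With no net inversion, destructive interference in reflection requires 2 n t = (m + ½) λ.
λ = 2 n t / (m + ½). The third-longest wavelength is m = 2: λ = 2 × 2.58 × 338 / 2.50 = 698 nm.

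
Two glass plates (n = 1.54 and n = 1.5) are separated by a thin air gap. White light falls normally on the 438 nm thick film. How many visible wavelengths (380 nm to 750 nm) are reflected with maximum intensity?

1

Top surface (1.54 → 1.0): reflection off a lower-index medium gives no phase shift.
At the lower boundary (n = 1.0 to n = 1.5) the reflected ray undergoes a half-wave phase shift.
Net: one phase inversion between the two reflected rays.
For bright reflection here: 2 n t = (m + ½) λ.
λ = 2 n t / (m + ½) = 876 / (m + ½) nm.
m=0: 1752 nm (IR); m=1: 584 nm (visible); m=2: 350 nm (UV).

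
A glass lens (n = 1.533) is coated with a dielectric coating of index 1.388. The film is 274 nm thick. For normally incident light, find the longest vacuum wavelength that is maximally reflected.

Ray reflecting at the top interface goes from n = 1.0 toward n = 1.388: a half-wave phase shift.
Ray reflecting at the bottom interface goes from n = 1.388 toward n = 1.533: a half-wave phase shift.
The two reflections carry the same phase change, so no net offset.
So the condition for constructive reflection is 2 n t = m λ.
λ = 2 n t / m. The longest wavelength is m = 1: λ = 2 × 1.388 × 274 / 1.00 = 761 nm.

761 nm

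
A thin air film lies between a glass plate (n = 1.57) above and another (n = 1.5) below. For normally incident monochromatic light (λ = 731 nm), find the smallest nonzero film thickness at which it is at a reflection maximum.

183 nm

At the upper boundary (n = 1.57 to n = 1.0) the reflected ray undergoes no phase shift.
At the lower boundary (n = 1.0 to n = 1.5) the reflected ray undergoes a half-wave phase shift.
Net: one phase inversion between the two reflected rays.
So the condition for constructive reflection is 2 n t = (m + ½) λ.
Minimum at m = 0: t = λ / (4 n) = 731 / (4 × 1.0) = 183 nm.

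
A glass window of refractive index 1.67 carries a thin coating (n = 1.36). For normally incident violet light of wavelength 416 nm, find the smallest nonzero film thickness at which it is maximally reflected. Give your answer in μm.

Top surface (1.0 → 1.36): reflection off a higher-index medium gives a half-wave phase shift.
At the lower boundary (n = 1.36 to n = 1.67) the reflected ray undergoes a half-wave phase shift.
Net: no relative phase inversion (both shifts match).
For strong reflection here: 2 n t = m λ.
Minimum nonzero at m = 1: t = λ / (2 n) = 416 / (2 × 1.36) = 153 nm.

0.153 μm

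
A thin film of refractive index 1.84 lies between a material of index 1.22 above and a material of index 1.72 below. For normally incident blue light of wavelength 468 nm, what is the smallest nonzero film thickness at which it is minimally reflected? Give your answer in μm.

0.127 μm

Ray reflecting at the top interface goes from n = 1.22 toward n = 1.84: a half-wave phase shift.
At the lower boundary (n = 1.84 to n = 1.72) the reflected ray undergoes no phase shift.
Net: one phase inversion between the two reflected rays.
With one net inversion, destructive interference in reflection requires 2 n t = m λ.
The smallest nonzero thickness corresponds to m = 1: t = m λ / (2 n) = 1.00 × 468 / (2 × 1.84) = 127 nm.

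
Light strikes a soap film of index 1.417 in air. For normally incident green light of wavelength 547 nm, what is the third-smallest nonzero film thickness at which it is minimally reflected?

579 nm

At the upper boundary (n = 1.0 to n = 1.417) the reflected ray undergoes a half-wave phase shift.
At the lower boundary (n = 1.417 to n = 1.0) the reflected ray undergoes no phase shift.
Net: one phase inversion between the two reflected rays.
So the condition for destructive reflection is 2 n t = m λ.
The third-smallest nonzero thickness corresponds to m = 3: t = m λ / (2 n) = 3.00 × 547 / (2 × 1.417) = 579 nm.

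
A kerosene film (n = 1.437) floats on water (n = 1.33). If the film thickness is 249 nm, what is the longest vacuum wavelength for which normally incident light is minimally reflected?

Ray reflecting at the top interface goes from n = 1.0 toward n = 1.437: a half-wave phase shift.
At the lower boundary (n = 1.437 to n = 1.33) the reflected ray undergoes no phase shift.
Net: one phase inversion between the two reflected rays.
For minimum reflection here: 2 n t = m λ.
λ = 2 n t / m. The longest wavelength is m = 1: λ = 2 × 1.437 × 249 / 1.00 = 716 nm.

716 nm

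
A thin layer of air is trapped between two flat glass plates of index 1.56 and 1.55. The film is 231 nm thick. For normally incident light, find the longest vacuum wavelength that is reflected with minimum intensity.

462 nm

At the upper boundary (n = 1.56 to n = 1.0) the reflected ray undergoes no phase shift.
At the lower boundary (n = 1.0 to n = 1.55) the reflected ray undergoes a half-wave phase shift.
Net: one phase inversion between the two reflected rays.
For weak reflection here: 2 n t = m λ.
λ = 2 n t / m. The longest wavelength is m = 1: λ = 2 × 1.0 × 231 / 1.00 = 462 nm.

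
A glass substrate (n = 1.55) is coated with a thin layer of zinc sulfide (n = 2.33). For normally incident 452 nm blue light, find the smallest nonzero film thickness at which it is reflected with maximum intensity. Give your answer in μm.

0.0485 μm

At the upper boundary (n = 1.0 to n = 2.33) the reflected ray undergoes a half-wave phase shift.
Ray reflecting at the bottom interface goes from n = 2.33 toward n = 1.55: no phase shift.
Net: one phase inversion between the two reflected rays.
With one net inversion, constructive interference in reflection requires 2 n t = (m + ½) λ.
Minimum at m = 0: t = λ / (4 n) = 452 / (4 × 2.33) = 48.5 nm.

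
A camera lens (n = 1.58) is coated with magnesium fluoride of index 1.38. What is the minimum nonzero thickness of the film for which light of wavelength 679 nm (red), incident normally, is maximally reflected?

246 nm

Ray reflecting at the top interface goes from n = 1.0 toward n = 1.38: a half-wave phase shift.
Bottom surface (1.38 → 1.58): reflection off a higher-index medium gives a half-wave phase shift.
Zero or two π shifts → no net half-wave offset.
With no net inversion, constructive interference in reflection requires 2 n t = m λ.
Minimum nonzero at m = 1: t = λ / (2 n) = 679 / (2 × 1.38) = 246 nm.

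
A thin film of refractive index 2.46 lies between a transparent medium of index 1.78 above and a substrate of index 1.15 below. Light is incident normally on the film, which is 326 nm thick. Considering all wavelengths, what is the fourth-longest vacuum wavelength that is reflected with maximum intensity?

458 nm

Top surface (1.78 → 2.46): reflection off a higher-index medium gives a half-wave phase shift.
Ray reflecting at the bottom interface goes from n = 2.46 toward n = 1.15: no phase shift.
Exactly one π shift → a net half-wave offset.
With one net inversion, constructive interference in reflection requires 2 n t = (m + ½) λ.
λ = 2 n t / (m + ½). The fourth-longest wavelength is m = 3: λ = 2 × 2.46 × 326 / 3.50 = 458 nm.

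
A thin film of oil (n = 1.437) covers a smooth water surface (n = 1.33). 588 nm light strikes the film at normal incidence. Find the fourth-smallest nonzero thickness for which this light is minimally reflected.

Top surface (1.0 → 1.437): reflection off a higher-index medium gives a half-wave phase shift.
At the lower boundary (n = 1.437 to n = 1.33) the reflected ray undergoes no phase shift.
Net: one phase inversion between the two reflected rays.
So the condition for destructive reflection is 2 n t = m λ.
The fourth-smallest nonzero thickness corresponds to m = 4: t = m λ / (2 n) = 4.00 × 588 / (2 × 1.437) = 818 nm.

818 nm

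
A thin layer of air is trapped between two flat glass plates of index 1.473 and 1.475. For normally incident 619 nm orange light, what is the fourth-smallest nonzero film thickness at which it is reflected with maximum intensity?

1083 nm

At the upper boundary (n = 1.473 to n = 1.0) the reflected ray undergoes no phase shift.
Bottom surface (1.0 → 1.475): reflection off a higher-index medium gives a half-wave phase shift.
Exactly one π shift → a net half-wave offset.
For bright reflection here: 2 n t = (m + ½) λ.
The fourth-smallest nonzero thickness corresponds to m = 3: t = (m + ½) λ / (2 n) = 3.50 × 619 / (2 × 1.0) = 1083 nm.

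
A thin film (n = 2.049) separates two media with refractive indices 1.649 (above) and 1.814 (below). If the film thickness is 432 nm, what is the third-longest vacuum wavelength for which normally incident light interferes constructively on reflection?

Top surface (1.649 → 2.049): reflection off a higher-index medium gives a half-wave phase shift.
Bottom surface (2.049 → 1.814): reflection off a lower-index medium gives no phase shift.
The two reflections differ by half a wavelength.
For bright reflection here: 2 n t = (m + ½) λ.
λ = 2 n t / (m + ½). The third-longest wavelength is m = 2: λ = 2 × 2.049 × 432 / 2.50 = 708 nm.

708 nm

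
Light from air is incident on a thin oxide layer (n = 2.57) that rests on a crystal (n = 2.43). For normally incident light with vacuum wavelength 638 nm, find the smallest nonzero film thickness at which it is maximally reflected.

62.1 nm

Top surface (1.0 → 2.57): reflection off a higher-index medium gives a half-wave phase shift.
Bottom surface (2.57 → 2.43): reflection off a lower-index medium gives no phase shift.
Exactly one π shift → a net half-wave offset.
With one net inversion, constructive interference in reflection requires 2 n t = (m + ½) λ.
Minimum at m = 0: t = λ / (4 n) = 638 / (4 × 2.57) = 62.1 nm.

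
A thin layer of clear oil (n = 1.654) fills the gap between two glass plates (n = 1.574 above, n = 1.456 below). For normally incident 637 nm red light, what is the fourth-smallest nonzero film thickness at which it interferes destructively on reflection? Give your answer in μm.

At the upper boundary (n = 1.574 to n = 1.654) the reflected ray undergoes a half-wave phase shift.
Ray reflecting at the bottom interface goes from n = 1.654 toward n = 1.456: no phase shift.
The two reflections differ by half a wavelength.
For dark reflection here: 2 n t = m λ.
The fourth-smallest nonzero thickness corresponds to m = 4: t = m λ / (2 n) = 4.00 × 637 / (2 × 1.654) = 770 nm.

0.770 μm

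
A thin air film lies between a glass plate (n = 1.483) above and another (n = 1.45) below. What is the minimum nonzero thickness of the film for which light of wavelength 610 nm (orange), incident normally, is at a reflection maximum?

Top surface (1.483 → 1.0): reflection off a lower-index medium gives no phase shift.
At the lower boundary (n = 1.0 to n = 1.45) the reflected ray undergoes a half-wave phase shift.
Exactly one π shift → a net half-wave offset.
For strong reflection here: 2 n t = (m + ½) λ.
Minimum at m = 0: t = λ / (4 n) = 610 / (4 × 1.0) = 153 nm.

153 nm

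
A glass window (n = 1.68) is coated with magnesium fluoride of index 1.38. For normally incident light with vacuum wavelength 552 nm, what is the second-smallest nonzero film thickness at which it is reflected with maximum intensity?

400 nm

Top surface (1.0 → 1.38): reflection off a higher-index medium gives a half-wave phase shift.
At the lower boundary (n = 1.38 to n = 1.68) the reflected ray undergoes a half-wave phase shift.
Zero or two π shifts → no net half-wave offset.
So the condition for constructive reflection is 2 n t = m λ.
The second-smallest nonzero thickness corresponds to m = 2: t = m λ / (2 n) = 2.00 × 552 / (2 × 1.38) = 400 nm.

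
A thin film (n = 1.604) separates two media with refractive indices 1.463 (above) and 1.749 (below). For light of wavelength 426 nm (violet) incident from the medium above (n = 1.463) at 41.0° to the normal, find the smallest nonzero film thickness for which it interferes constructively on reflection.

166 nm

Ray reflecting at the top interface goes from n = 1.463 toward n = 1.604: a half-wave phase shift.
Ray reflecting at the bottom interface goes from n = 1.604 toward n = 1.749: a half-wave phase shift.
The two reflections carry the same phase change, so no net offset.
With no net inversion, constructive interference in reflection requires 2 n t cos θ_r = m λ.
Snell's law: 1.463 sin 41.0° = 1.604 sin θ_r → sin θ_r = 0.598, cos θ_r = 0.801.
Minimum nonzero at m = 1: t = λ / (2 n cos θ_r) = 426 / (2 × 1.604 × 0.801) = 166 nm.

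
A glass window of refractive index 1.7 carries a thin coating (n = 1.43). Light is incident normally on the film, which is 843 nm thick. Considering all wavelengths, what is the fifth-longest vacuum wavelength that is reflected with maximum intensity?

Ray reflecting at the top interface goes from n = 1.0 toward n = 1.43: a half-wave phase shift.
Bottom surface (1.43 → 1.7): reflection off a higher-index medium gives a half-wave phase shift.
Zero or two π shifts → no net half-wave offset.
With no net inversion, constructive interference in reflection requires 2 n t = m λ.
λ = 2 n t / m. The fifth-longest wavelength is m = 5: λ = 2 × 1.43 × 843 / 5.00 = 482 nm.

482 nm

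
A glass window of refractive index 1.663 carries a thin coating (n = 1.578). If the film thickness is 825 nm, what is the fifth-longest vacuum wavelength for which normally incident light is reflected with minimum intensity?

At the upper boundary (n = 1.0 to n = 1.578) the reflected ray undergoes a half-wave phase shift.
Bottom surface (1.578 → 1.663): reflection off a higher-index medium gives a half-wave phase shift.
The two reflections carry the same phase change, so no net offset.
So the condition for destructive reflection is 2 n t = (m + ½) λ.
λ = 2 n t / (m + ½). The fifth-longest wavelength is m = 4: λ = 2 × 1.578 × 825 / 4.50 = 579 nm.

579 nm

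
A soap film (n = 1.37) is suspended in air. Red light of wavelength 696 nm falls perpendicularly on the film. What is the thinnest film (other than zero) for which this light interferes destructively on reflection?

254 nm

At the upper boundary (n = 1.0 to n = 1.37) the reflected ray undergoes a half-wave phase shift.
Ray reflecting at the bottom interface goes from n = 1.37 toward n = 1.0: no phase shift.
Exactly one π shift → a net half-wave offset.
So the condition for destructive reflection is 2 n t = m λ.
Minimum nonzero at m = 1: t = λ / (2 n) = 696 / (2 × 1.37) = 254 nm.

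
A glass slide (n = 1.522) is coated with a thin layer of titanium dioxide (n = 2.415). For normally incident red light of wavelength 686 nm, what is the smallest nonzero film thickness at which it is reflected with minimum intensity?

At the upper boundary (n = 1.0 to n = 2.415) the reflected ray undergoes a half-wave phase shift.
At the lower boundary (n = 2.415 to n = 1.522) the reflected ray undergoes no phase shift.
Net: one phase inversion between the two reflected rays.
For dark reflection here: 2 n t = m λ.
The smallest nonzero thickness corresponds to m = 1: t = m λ / (2 n) = 1.00 × 686 / (2 × 2.415) = 142 nm.

142 nm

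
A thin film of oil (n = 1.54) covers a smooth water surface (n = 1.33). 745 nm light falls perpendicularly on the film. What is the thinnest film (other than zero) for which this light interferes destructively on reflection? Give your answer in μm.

0.242 μm

Ray reflecting at the top interface goes from n = 1.0 toward n = 1.54: a half-wave phase shift.
Ray reflecting at the bottom interface goes from n = 1.54 toward n = 1.33: no phase shift.
Exactly one π shift → a net half-wave offset.
For dark reflection here: 2 n t = m λ.
Minimum nonzero at m = 1: t = λ / (2 n) = 745 / (2 × 1.54) = 242 nm.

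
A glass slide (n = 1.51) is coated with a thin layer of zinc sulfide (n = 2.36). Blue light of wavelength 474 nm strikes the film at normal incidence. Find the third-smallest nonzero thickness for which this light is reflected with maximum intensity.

Top surface (1.0 → 2.36): reflection off a higher-index medium gives a half-wave phase shift.
At the lower boundary (n = 2.36 to n = 1.51) the reflected ray undergoes no phase shift.
Net: one phase inversion between the two reflected rays.
With one net inversion, constructive interference in reflection requires 2 n t = (m + ½) λ.
The third-smallest nonzero thickness corresponds to m = 2: t = (m + ½) λ / (2 n) = 2.50 × 474 / (2 × 2.36) = 251 nm.

251 nm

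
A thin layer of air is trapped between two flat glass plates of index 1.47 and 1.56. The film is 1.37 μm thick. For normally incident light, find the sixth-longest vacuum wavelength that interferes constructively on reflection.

At the upper boundary (n = 1.47 to n = 1.0) the reflected ray undergoes no phase shift.
At the lower boundary (n = 1.0 to n = 1.56) the reflected ray undergoes a half-wave phase shift.
Exactly one π shift → a net half-wave offset.
For strong reflection here: 2 n t = (m + ½) λ.
λ = 2 n t / (m + ½). The sixth-longest wavelength is m = 5: λ = 2 × 1.0 × 1370 / 5.50 = 498 nm.

498 nm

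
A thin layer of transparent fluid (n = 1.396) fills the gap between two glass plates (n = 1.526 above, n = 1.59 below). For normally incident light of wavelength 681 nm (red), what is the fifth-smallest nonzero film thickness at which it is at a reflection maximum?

Top surface (1.526 → 1.396): reflection off a lower-index medium gives no phase shift.
At the lower boundary (n = 1.396 to n = 1.59) the reflected ray undergoes a half-wave phase shift.
Net: one phase inversion between the two reflected rays.
With one net inversion, constructive interference in reflection requires 2 n t = (m + ½) λ.
The fifth-smallest nonzero thickness corresponds to m = 4: t = (m + ½) λ / (2 n) = 4.50 × 681 / (2 × 1.396) = 1098 nm.

1098 nm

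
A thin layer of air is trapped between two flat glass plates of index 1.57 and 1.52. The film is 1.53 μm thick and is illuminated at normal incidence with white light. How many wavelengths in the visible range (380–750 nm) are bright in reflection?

4

Top surface (1.57 → 1.0): reflection off a lower-index medium gives no phase shift.
Bottom surface (1.0 → 1.52): reflection off a higher-index medium gives a half-wave phase shift.
The two reflections differ by half a wavelength.
So the condition for constructive reflection is 2 n t = (m + ½) λ.
λ = 2 n t / (m + ½) = 3060 / (m + ½) nm.
m=3: 874 nm (IR); m=4: 680 nm (visible); m=5: 556 nm (visible); m=6: 471 nm (visible); m=7: 408 nm (visible); m=8: 360 nm (UV).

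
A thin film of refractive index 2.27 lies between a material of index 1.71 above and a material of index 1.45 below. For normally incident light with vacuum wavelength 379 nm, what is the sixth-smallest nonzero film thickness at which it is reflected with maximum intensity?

459 nm

At the upper boundary (n = 1.71 to n = 2.27) the reflected ray undergoes a half-wave phase shift.
Bottom surface (2.27 → 1.45): reflection off a lower-index medium gives no phase shift.
The two reflections differ by half a wavelength.
For bright reflection here: 2 n t = (m + ½) λ.
The sixth-smallest nonzero thickness corresponds to m = 5: t = (m + ½) λ / (2 n) = 5.50 × 379 / (2 × 2.27) = 459 nm.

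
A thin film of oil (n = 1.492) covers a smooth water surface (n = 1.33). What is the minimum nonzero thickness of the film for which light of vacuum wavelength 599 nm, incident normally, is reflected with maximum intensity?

100 nm

Ray reflecting at the top interface goes from n = 1.0 toward n = 1.492: a half-wave phase shift.
Bottom surface (1.492 → 1.33): reflection off a lower-index medium gives no phase shift.
Net: one phase inversion between the two reflected rays.
With one net inversion, constructive interference in reflection requires 2 n t = (m + ½) λ.
Minimum at m = 0: t = λ / (4 n) = 599 / (4 × 1.492) = 100 nm.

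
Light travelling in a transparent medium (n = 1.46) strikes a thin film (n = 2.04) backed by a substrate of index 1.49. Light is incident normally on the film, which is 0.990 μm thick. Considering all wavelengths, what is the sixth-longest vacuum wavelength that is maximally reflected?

Top surface (1.46 → 2.04): reflection off a higher-index medium gives a half-wave phase shift.
Bottom surface (2.04 → 1.49): reflection off a lower-index medium gives no phase shift.
Exactly one π shift → a net half-wave offset.
With one net inversion, constructive interference in reflection requires 2 n t = (m + ½) λ.
λ = 2 n t / (m + ½). The sixth-longest wavelength is m = 5: λ = 2 × 2.04 × 990 / 5.50 = 734 nm.

734 nm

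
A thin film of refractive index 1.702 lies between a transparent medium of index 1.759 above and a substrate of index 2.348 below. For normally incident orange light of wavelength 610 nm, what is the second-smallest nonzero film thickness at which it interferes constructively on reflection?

Ray reflecting at the top interface goes from n = 1.759 toward n = 1.702: no phase shift.
At the lower boundary (n = 1.702 to n = 2.348) the reflected ray undergoes a half-wave phase shift.
Net: one phase inversion between the two reflected rays.
For bright reflection here: 2 n t = (m + ½) λ.
The second-smallest nonzero thickness corresponds to m = 1: t = (m + ½) λ / (2 n) = 1.50 × 610 / (2 × 1.702) = 269 nm.

269 nm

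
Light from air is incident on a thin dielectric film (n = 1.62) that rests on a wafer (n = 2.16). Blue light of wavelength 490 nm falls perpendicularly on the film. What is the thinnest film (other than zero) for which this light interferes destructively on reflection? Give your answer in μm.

0.0756 μm

Ray reflecting at the top interface goes from n = 1.0 toward n = 1.62: a half-wave phase shift.
Bottom surface (1.62 → 2.16): reflection off a higher-index medium gives a half-wave phase shift.
The two reflections carry the same phase change, so no net offset.
For weak reflection here: 2 n t = (m + ½) λ.
Minimum at m = 0: t = λ / (4 n) = 490 / (4 × 1.62) = 75.6 nm.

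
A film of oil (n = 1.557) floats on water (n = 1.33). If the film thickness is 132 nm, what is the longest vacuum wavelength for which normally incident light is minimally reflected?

At the upper boundary (n = 1.0 to n = 1.557) the reflected ray undergoes a half-wave phase shift.
Ray reflecting at the bottom interface goes from n = 1.557 toward n = 1.33: no phase shift.
Net: one phase inversion between the two reflected rays.
So the condition for destructive reflection is 2 n t = m λ.
λ = 2 n t / m. The longest wavelength is m = 1: λ = 2 × 1.557 × 132 / 1.00 = 411 nm.

411 nm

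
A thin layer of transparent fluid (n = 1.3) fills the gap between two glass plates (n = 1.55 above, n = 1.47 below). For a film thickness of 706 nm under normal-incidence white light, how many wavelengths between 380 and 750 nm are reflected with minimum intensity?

2

Top surface (1.55 → 1.3): reflection off a lower-index medium gives no phase shift.
Ray reflecting at the bottom interface goes from n = 1.3 toward n = 1.47: a half-wave phase shift.
The two reflections differ by half a wavelength.
So the condition for destructive reflection is 2 n t = m λ.
λ = 2 n t / m = 1836 / m nm.
m=2: 918 nm (IR); m=3: 612 nm (visible); m=4: 459 nm (visible); m=5: 367 nm (UV).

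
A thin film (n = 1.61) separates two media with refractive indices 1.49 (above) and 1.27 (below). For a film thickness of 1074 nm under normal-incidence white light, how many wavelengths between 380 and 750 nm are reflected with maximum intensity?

4

At the upper boundary (n = 1.49 to n = 1.61) the reflected ray undergoes a half-wave phase shift.
At the lower boundary (n = 1.61 to n = 1.27) the reflected ray undergoes no phase shift.
Exactly one π shift → a net half-wave offset.
With one net inversion, constructive interference in reflection requires 2 n t = (m + ½) λ.
λ = 2 n t / (m + ½) = 3458 / (m + ½) nm.
m=4: 769 nm (IR); m=5: 629 nm (visible); m=6: 532 nm (visible); m=7: 461 nm (visible); m=8: 407 nm (visible); m=9: 364 nm (UV).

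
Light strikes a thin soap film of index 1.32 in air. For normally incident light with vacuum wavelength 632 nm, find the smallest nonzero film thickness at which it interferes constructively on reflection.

Top surface (1.0 → 1.32): reflection off a higher-index medium gives a half-wave phase shift.
Bottom surface (1.32 → 1.0): reflection off a lower-index medium gives no phase shift.
The two reflections differ by half a wavelength.
With one net inversion, constructive interference in reflection requires 2 n t = (m + ½) λ.
Minimum at m = 0: t = λ / (4 n) = 632 / (4 × 1.32) = 120 nm.

120 nm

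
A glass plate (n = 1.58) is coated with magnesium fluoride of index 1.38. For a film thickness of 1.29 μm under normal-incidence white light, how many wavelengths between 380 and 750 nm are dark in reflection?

Ray reflecting at the top interface goes from n = 1.0 toward n = 1.38: a half-wave phase shift.
At the lower boundary (n = 1.38 to n = 1.58) the reflected ray undergoes a half-wave phase shift.
Zero or two π shifts → no net half-wave offset.
For dark reflection here: 2 n t = (m + ½) λ.
λ = 2 n t / (m + ½) = 3560 / (m + ½) nm.
m=4: 791 nm (IR); m=5: 647 nm (visible); m=6: 548 nm (visible); m=7: 475 nm (visible); m=8: 419 nm (visible); m=9: 375 nm (UV).

4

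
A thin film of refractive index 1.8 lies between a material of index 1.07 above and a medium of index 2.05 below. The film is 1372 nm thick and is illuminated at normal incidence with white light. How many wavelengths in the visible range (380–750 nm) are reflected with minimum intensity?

6

Top surface (1.07 → 1.8): reflection off a higher-index medium gives a half-wave phase shift.
Bottom surface (1.8 → 2.05): reflection off a higher-index medium gives a half-wave phase shift.
The two reflections carry the same phase change, so no net offset.
So the condition for destructive reflection is 2 n t = (m + ½) λ.
λ = 2 n t / (m + ½) = 4939 / (m + ½) nm.
m=6: 760 nm (IR); m=7: 659 nm (visible); m=8: 581 nm (visible); m=9: 520 nm (visible); m=10: 470 nm (visible); m=11: 429 nm (visible); m=12: 395 nm (visible); m=13: 366 nm (UV).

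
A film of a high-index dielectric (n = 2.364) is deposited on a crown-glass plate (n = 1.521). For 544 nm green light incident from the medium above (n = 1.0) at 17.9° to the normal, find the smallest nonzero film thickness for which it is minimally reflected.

116 nm

At the upper boundary (n = 1.0 to n = 2.364) the reflected ray undergoes a half-wave phase shift.
Bottom surface (2.364 → 1.521): reflection off a lower-index medium gives no phase shift.
Exactly one π shift → a net half-wave offset.
With one net inversion, destructive interference in reflection requires 2 n t cos θ_r = m λ.
Snell's law: 1.0 sin 17.9° = 2.364 sin θ_r → sin θ_r = 0.130, cos θ_r = 0.992.
Minimum nonzero at m = 1: t = λ / (2 n cos θ_r) = 544 / (2 × 2.364 × 0.992) = 116 nm.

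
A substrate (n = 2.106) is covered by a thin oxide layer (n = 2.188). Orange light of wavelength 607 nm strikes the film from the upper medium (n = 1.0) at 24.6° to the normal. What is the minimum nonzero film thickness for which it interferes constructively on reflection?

70.6 nm

Top surface (1.0 → 2.188): reflection off a higher-index medium gives a half-wave phase shift.
Bottom surface (2.188 → 2.106): reflection off a lower-index medium gives no phase shift.
Exactly one π shift → a net half-wave offset.
So the condition for constructive reflection is 2 n t cos θ_r = (m + ½) λ.
Snell's law: 1.0 sin 24.6° = 2.188 sin θ_r → sin θ_r = 0.190, cos θ_r = 0.982.
Minimum at m = 0: t = λ / (4 n cos θ_r) = 607 / (4 × 2.188 × 0.982) = 70.6 nm.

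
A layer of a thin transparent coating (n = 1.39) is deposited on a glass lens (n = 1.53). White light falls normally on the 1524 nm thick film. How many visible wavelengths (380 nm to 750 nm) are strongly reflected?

6

Ray reflecting at the top interface goes from n = 1.0 toward n = 1.39: a half-wave phase shift.
Ray reflecting at the bottom interface goes from n = 1.39 toward n = 1.53: a half-wave phase shift.
Zero or two π shifts → no net half-wave offset.
For strong reflection here: 2 n t = m λ.
λ = 2 n t / m = 4237 / m nm.
m=5: 847 nm (IR); m=6: 706 nm (visible); m=7: 605 nm (visible); m=8: 530 nm (visible); m=9: 471 nm (visible); m=10: 424 nm (visible); m=11: 385 nm (visible); m=12: 353 nm (UV).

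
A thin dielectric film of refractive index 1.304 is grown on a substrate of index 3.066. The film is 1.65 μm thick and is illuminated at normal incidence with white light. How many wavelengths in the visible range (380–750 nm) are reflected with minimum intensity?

5

At the upper boundary (n = 1.0 to n = 1.304) the reflected ray undergoes a half-wave phase shift.
Ray reflecting at the bottom interface goes from n = 1.304 toward n = 3.066: a half-wave phase shift.
Net: no relative phase inversion (both shifts match).
For dark reflection here: 2 n t = (m + ½) λ.
λ = 2 n t / (m + ½) = 4303 / (m + ½) nm.
m=5: 782 nm (IR); m=6: 662 nm (visible); m=7: 574 nm (visible); m=8: 506 nm (visible); m=9: 453 nm (visible); m=10: 410 nm (visible); m=11: 374 nm (UV).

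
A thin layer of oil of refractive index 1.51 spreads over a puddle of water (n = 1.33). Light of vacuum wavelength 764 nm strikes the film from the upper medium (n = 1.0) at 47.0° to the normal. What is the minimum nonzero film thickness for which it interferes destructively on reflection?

At the upper boundary (n = 1.0 to n = 1.51) the reflected ray undergoes a half-wave phase shift.
Ray reflecting at the bottom interface goes from n = 1.51 toward n = 1.33: no phase shift.
The two reflections differ by half a wavelength.
So the condition for destructive reflection is 2 n t cos θ_r = m λ.
Snell's law: 1.0 sin 47.0° = 1.51 sin θ_r → sin θ_r = 0.484, cos θ_r = 0.875.
Minimum nonzero at m = 1: t = λ / (2 n cos θ_r) = 764 / (2 × 1.51 × 0.875) = 289 nm.

289 nm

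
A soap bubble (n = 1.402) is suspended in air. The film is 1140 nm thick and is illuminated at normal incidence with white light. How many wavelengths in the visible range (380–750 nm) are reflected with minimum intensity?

4

Ray reflecting at the top interface goes from n = 1.0 toward n = 1.402: a half-wave phase shift.
Bottom surface (1.402 → 1.0): reflection off a lower-index medium gives no phase shift.
Net: one phase inversion between the two reflected rays.
With one net inversion, destructive interference in reflection requires 2 n t = m λ.
λ = 2 n t / m = 3197 / m nm.
m=4: 799 nm (IR); m=5: 639 nm (visible); m=6: 533 nm (visible); m=7: 457 nm (visible); m=8: 400 nm (visible); m=9: 355 nm (UV).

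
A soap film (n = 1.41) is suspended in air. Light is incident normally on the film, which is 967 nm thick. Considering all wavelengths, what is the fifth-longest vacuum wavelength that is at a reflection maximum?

At the upper boundary (n = 1.0 to n = 1.41) the reflected ray undergoes a half-wave phase shift.
Bottom surface (1.41 → 1.0): reflection off a lower-index medium gives no phase shift.
Exactly one π shift → a net half-wave offset.
For bright reflection here: 2 n t = (m + ½) λ.
λ = 2 n t / (m + ½). The fifth-longest wavelength is m = 4: λ = 2 × 1.41 × 967 / 4.50 = 606 nm.

606 nm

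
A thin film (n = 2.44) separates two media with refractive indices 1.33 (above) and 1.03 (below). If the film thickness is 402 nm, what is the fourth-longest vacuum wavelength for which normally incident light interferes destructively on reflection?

Top surface (1.33 → 2.44): reflection off a higher-index medium gives a half-wave phase shift.
Ray reflecting at the bottom interface goes from n = 2.44 toward n = 1.03: no phase shift.
Exactly one π shift → a net half-wave offset.
With one net inversion, destructive interference in reflection requires 2 n t = m λ.
λ = 2 n t / m. The fourth-longest wavelength is m = 4: λ = 2 × 2.44 × 402 / 4.00 = 490 nm.

490 nm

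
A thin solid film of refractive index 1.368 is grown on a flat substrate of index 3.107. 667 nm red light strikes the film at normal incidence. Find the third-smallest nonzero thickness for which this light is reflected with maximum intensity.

731 nm

Ray reflecting at the top interface goes from n = 1.0 toward n = 1.368: a half-wave phase shift.
At the lower boundary (n = 1.368 to n = 3.107) the reflected ray undergoes a half-wave phase shift.
Zero or two π shifts → no net half-wave offset.
With no net inversion, constructive interference in reflection requires 2 n t = m λ.
The third-smallest nonzero thickness corresponds to m = 3: t = m λ / (2 n) = 3.00 × 667 / (2 × 1.368) = 731 nm.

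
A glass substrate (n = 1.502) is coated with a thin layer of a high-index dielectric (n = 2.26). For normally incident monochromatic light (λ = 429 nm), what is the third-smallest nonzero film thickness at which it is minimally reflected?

Ray reflecting at the top interface goes from n = 1.0 toward n = 2.26: a half-wave phase shift.
Bottom surface (2.26 → 1.502): reflection off a lower-index medium gives no phase shift.
Exactly one π shift → a net half-wave offset.
So the condition for destructive reflection is 2 n t = m λ.
The third-smallest nonzero thickness corresponds to m = 3: t = m λ / (2 n) = 3.00 × 429 / (2 × 2.26) = 285 nm.

285 nm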